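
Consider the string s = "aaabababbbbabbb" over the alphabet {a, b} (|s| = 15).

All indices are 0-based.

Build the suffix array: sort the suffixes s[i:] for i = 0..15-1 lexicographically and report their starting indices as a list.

[0, 1, 2, 4, 11, 6, 14, 3, 10, 5, 13, 9, 12, 8, 7]

sorted suffixes:
  #0 SA[0]=0  'aaabababbbbabbb'
  #1 SA[1]=1  'aabababbbbabbb'
  #2 SA[2]=2  'abababbbbabbb'
  #3 SA[3]=4  'ababbbbabbb'
  #4 SA[4]=11  'abbb'
  #5 SA[5]=6  'abbbbabbb'
  #6 SA[6]=14  'b'
  #7 SA[7]=3  'bababbbbabbb'
  #8 SA[8]=10  'babbb'
  #9 SA[9]=5  'babbbbabbb'
  #10 SA[10]=13  'bb'
  #11 SA[11]=9  'bbabbb'
  #12 SA[12]=12  'bbb'
  #13 SA[13]=8  'bbbabbb'
  #14 SA[14]=7  'bbbbabbb'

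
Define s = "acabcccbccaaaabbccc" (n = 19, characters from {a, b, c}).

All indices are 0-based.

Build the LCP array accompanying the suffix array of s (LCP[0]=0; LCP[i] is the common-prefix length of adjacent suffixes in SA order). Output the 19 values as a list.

sorted suffixes:
  #0 SA[0]=10  'aaaabbccc'
  #1 SA[1]=11  'aaabbccc'
  #2 SA[2]=12  'aabbccc'
  #3 SA[3]=13  'abbccc'
  #4 SA[4]=2  'abcccbccaaaabbccc'
  #5 SA[5]=0  'acabcccbccaaaabbccc'
  #6 SA[6]=14  'bbccc'
  #7 SA[7]=7  'bccaaaabbccc'
  #8 SA[8]=15  'bccc'
  #9 SA[9]=3  'bcccbccaaaabbccc'
  #10 SA[10]=18  'c'
  #11 SA[11]=9  'caaaabbccc'
  #12 SA[12]=1  'cabcccbccaaaabbccc'
  #13 SA[13]=6  'cbccaaaabbccc'
  #14 SA[14]=17  'cc'
  #15 SA[15]=8  'ccaaaabbccc'
  #16 SA[16]=5  'ccbccaaaabbccc'
  #17 SA[17]=16  'ccc'
  #18 SA[18]=4  'cccbccaaaabbccc'

SA = [10, 11, 12, 13, 2, 0, 14, 7, 15, 3, 18, 9, 1, 6, 17, 8, 5, 16, 4]
[i] adj suffixes → lcp
  [1] 10/11 → 3 ('aaa')
  [2] 11/12 → 2 ('aa')
  [3] 12/13 → 1 ('a')
  [4] 13/2 → 2 ('ab')
  [5] 2/0 → 1 ('a')
  [6] 0/14 → 0 ('')
  [7] 14/7 → 1 ('b')
  [8] 7/15 → 3 ('bcc')
  [9] 15/3 → 4 ('bccc')
  [10] 3/18 → 0 ('')
  [11] 18/9 → 1 ('c')
  [12] 9/1 → 2 ('ca')
  [13] 1/6 → 1 ('c')
  [14] 6/17 → 1 ('c')
  [15] 17/8 → 2 ('cc')
  [16] 8/5 → 2 ('cc')
  [17] 5/16 → 2 ('cc')
  [18] 16/4 → 3 ('ccc')

[0, 3, 2, 1, 2, 1, 0, 1, 3, 4, 0, 1, 2, 1, 1, 2, 2, 2, 3]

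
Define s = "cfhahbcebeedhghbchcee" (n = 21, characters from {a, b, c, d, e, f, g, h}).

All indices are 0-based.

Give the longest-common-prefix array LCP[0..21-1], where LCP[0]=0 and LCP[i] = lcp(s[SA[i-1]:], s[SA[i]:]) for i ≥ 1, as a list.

rank→(start, suffix):
  0 → (3, 'ahbcebeedhghbchcee')
  1 → (5, 'bcebeedhghbchcee')
  2 → (15, 'bchcee')
  3 → (8, 'beedhghbchcee')
  4 → (6, 'cebeedhghbchcee')
  5 → (18, 'cee')
  6 → (0, 'cfhahbcebeedhghbchcee')
  7 → (16, 'chcee')
  8 → (11, 'dhghbchcee')
  9 → (20, 'e')
  10 → (7, 'ebeedhghbchcee')
  11 → (10, 'edhghbchcee')
  12 → (19, 'ee')
  13 → (9, 'eedhghbchcee')
  14 → (1, 'fhahbcebeedhghbchcee')
  15 → (13, 'ghbchcee')
  16 → (2, 'hahbcebeedhghbchcee')
  17 → (4, 'hbcebeedhghbchcee')
  18 → (14, 'hbchcee')
  19 → (17, 'hcee')
  20 → (12, 'hghbchcee')

SA = [3, 5, 15, 8, 6, 18, 0, 16, 11, 20, 7, 10, 19, 9, 1, 13, 2, 4, 14, 17, 12]
[i] adj suffixes → lcp
  [1] 3/5 → 0 ('')
  [2] 5/15 → 2 ('bc')
  [3] 15/8 → 1 ('b')
  [4] 8/6 → 0 ('')
  [5] 6/18 → 2 ('ce')
  [6] 18/0 → 1 ('c')
  [7] 0/16 → 1 ('c')
  [8] 16/11 → 0 ('')
  [9] 11/20 → 0 ('')
  [10] 20/7 → 1 ('e')
  [11] 7/10 → 1 ('e')
  [12] 10/19 → 1 ('e')
  [13] 19/9 → 2 ('ee')
  [14] 9/1 → 0 ('')
  [15] 1/13 → 0 ('')
  [16] 13/2 → 0 ('')
  [17] 2/4 → 1 ('h')
  [18] 4/14 → 3 ('hbc')
  [19] 14/17 → 1 ('h')
  [20] 17/12 → 1 ('h')

[0, 0, 2, 1, 0, 2, 1, 1, 0, 0, 1, 1, 1, 2, 0, 0, 0, 1, 3, 1, 1]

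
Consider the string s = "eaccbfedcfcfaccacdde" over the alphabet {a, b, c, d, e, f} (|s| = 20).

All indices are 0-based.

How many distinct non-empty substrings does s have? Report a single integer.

191

rank→(start, suffix):
  0 → (12, 'accacdde')
  1 → (1, 'accbfedcfcfaccacdde')
  2 → (15, 'acdde')
  3 → (4, 'bfedcfcfaccacdde')
  4 → (14, 'cacdde')
  5 → (3, 'cbfedcfcfaccacdde')
  6 → (13, 'ccacdde')
  7 → (2, 'ccbfedcfcfaccacdde')
  8 → (16, 'cdde')
  9 → (10, 'cfaccacdde')
  10 → (8, 'cfcfaccacdde')
  11 → (7, 'dcfcfaccacdde')
  12 → (17, 'dde')
  13 → (18, 'de')
  14 → (19, 'e')
  15 → (0, 'eaccbfedcfcfaccacdde')
  16 → (6, 'edcfcfaccacdde')
  17 → (11, 'faccacdde')
  18 → (9, 'fcfaccacdde')
  19 → (5, 'fedcfcfaccacdde')

SA = [12, 1, 15, 4, 14, 3, 13, 2, 16, 10, 8, 7, 17, 18, 19, 0, 6, 11, 9, 5]
[i] adj suffixes → lcp
  [1] 12/1 → 3 ('acc')
  [2] 1/15 → 2 ('ac')
  [3] 15/4 → 0 ('')
  [4] 4/14 → 0 ('')
  [5] 14/3 → 1 ('c')
  [6] 3/13 → 1 ('c')
  [7] 13/2 → 2 ('cc')
  [8] 2/16 → 1 ('c')
  [9] 16/10 → 1 ('c')
  [10] 10/8 → 2 ('cf')
  [11] 8/7 → 0 ('')
  [12] 7/17 → 1 ('d')
  [13] 17/18 → 1 ('d')
  [14] 18/19 → 0 ('')
  [15] 19/0 → 1 ('e')
  [16] 0/6 → 1 ('e')
  [17] 6/11 → 0 ('')
  [18] 11/9 → 1 ('f')
  [19] 9/5 → 1 ('f')

n(n+1)/2 = 20·21/2 = 210
Σ LCP = 0 + 3 + 2 + 0 + 0 + 1 + 1 + 2 + 1 + 1 + 2 + 0 + 1 + 1 + 0 + 1 + 1 + 0 + 1 + 1 = 19
distinct = 210 − 19 = 191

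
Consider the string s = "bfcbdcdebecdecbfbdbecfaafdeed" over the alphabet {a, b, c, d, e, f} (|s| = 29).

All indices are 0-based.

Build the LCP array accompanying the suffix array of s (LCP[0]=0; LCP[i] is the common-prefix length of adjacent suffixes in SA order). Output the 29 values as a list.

sorted suffixes:
  #0 SA[0]=22  'aafdeed'
  #1 SA[1]=23  'afdeed'
  #2 SA[2]=16  'bdbecfaafdeed'
  #3 SA[3]=3  'bdcdebecdecbfbdbecfaafdeed'
  #4 SA[4]=8  'becdecbfbdbecfaafdeed'
  #5 SA[5]=18  'becfaafdeed'
  #6 SA[6]=14  'bfbdbecfaafdeed'
  #7 SA[7]=0  'bfcbdcdebecdecbfbdbecfaafdeed'
  #8 SA[8]=2  'cbdcdebecdecbfbdbecfaafdeed'
  #9 SA[9]=13  'cbfbdbecfaafdeed'
  #10 SA[10]=5  'cdebecdecbfbdbecfaafdeed'
  #11 SA[11]=10  'cdecbfbdbecfaafdeed'
  #12 SA[12]=20  'cfaafdeed'
  #13 SA[13]=28  'd'
  #14 SA[14]=17  'dbecfaafdeed'
  #15 SA[15]=4  'dcdebecdecbfbdbecfaafdeed'
  #16 SA[16]=6  'debecdecbfbdbecfaafdeed'
  #17 SA[17]=11  'decbfbdbecfaafdeed'
  #18 SA[18]=25  'deed'
  #19 SA[19]=7  'ebecdecbfbdbecfaafdeed'
  #20 SA[20]=12  'ecbfbdbecfaafdeed'
  #21 SA[21]=9  'ecdecbfbdbecfaafdeed'
  #22 SA[22]=19  'ecfaafdeed'
  #23 SA[23]=27  'ed'
  #24 SA[24]=26  'eed'
  #25 SA[25]=21  'faafdeed'
  #26 SA[26]=15  'fbdbecfaafdeed'
  #27 SA[27]=1  'fcbdcdebecdecbfbdbecfaafdeed'
  #28 SA[28]=24  'fdeed'

SA = [22, 23, 16, 3, 8, 18, 14, 0, 2, 13, 5, 10, 20, 28, 17, 4, 6, 11, 25, 7, 12, 9, 19, 27, 26, 21, 15, 1, 24]
i: (SA[i-1],SA[i]) lcp shared
  1: (22,23) 1 'a'
  2: (23,16) 0 ''
  3: (16,3) 2 'bd'
  4: (3,8) 1 'b'
  5: (8,18) 3 'bec'
  6: (18,14) 1 'b'
  7: (14,0) 2 'bf'
  8: (0,2) 0 ''
  9: (2,13) 2 'cb'
  10: (13,5) 1 'c'
  11: (5,10) 3 'cde'
  12: (10,20) 1 'c'
  13: (20,28) 0 ''
  14: (28,17) 1 'd'
  15: (17,4) 1 'd'
  16: (4,6) 1 'd'
  17: (6,11) 2 'de'
  18: (11,25) 2 'de'
  19: (25,7) 0 ''
  20: (7,12) 1 'e'
  21: (12,9) 2 'ec'
  22: (9,19) 2 'ec'
  23: (19,27) 1 'e'
  24: (27,26) 1 'e'
  25: (26,21) 0 ''
  26: (21,15) 1 'f'
  27: (15,1) 1 'f'
  28: (1,24) 1 'f'

[0, 1, 0, 2, 1, 3, 1, 2, 0, 2, 1, 3, 1, 0, 1, 1, 1, 2, 2, 0, 1, 2, 2, 1, 1, 0, 1, 1, 1]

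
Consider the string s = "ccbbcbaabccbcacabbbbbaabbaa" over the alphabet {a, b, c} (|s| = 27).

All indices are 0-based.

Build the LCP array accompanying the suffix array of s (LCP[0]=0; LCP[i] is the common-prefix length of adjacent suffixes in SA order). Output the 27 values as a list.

sorted suffixes:
  #0 SA[0]=26  'a'
  #1 SA[1]=25  'aa'
  #2 SA[2]=21  'aabbaa'
  #3 SA[3]=6  'aabccbcacabbbbbaabbaa'
  #4 SA[4]=22  'abbaa'
  #5 SA[5]=15  'abbbbbaabbaa'
  #6 SA[6]=7  'abccbcacabbbbbaabbaa'
  #7 SA[7]=13  'acabbbbbaabbaa'
  #8 SA[8]=24  'baa'
  #9 SA[9]=20  'baabbaa'
  #10 SA[10]=5  'baabccbcacabbbbbaabbaa'
  #11 SA[11]=23  'bbaa'
  #12 SA[12]=19  'bbaabbaa'
  #13 SA[13]=18  'bbbaabbaa'
  #14 SA[14]=17  'bbbbaabbaa'
  #15 SA[15]=16  'bbbbbaabbaa'
  #16 SA[16]=2  'bbcbaabccbcacabbbbbaabbaa'
  #17 SA[17]=11  'bcacabbbbbaabbaa'
  #18 SA[18]=3  'bcbaabccbcacabbbbbaabbaa'
  #19 SA[19]=8  'bccbcacabbbbbaabbaa'
  #20 SA[20]=14  'cabbbbbaabbaa'
  #21 SA[21]=12  'cacabbbbbaabbaa'
  #22 SA[22]=4  'cbaabccbcacabbbbbaabbaa'
  #23 SA[23]=1  'cbbcbaabccbcacabbbbbaabbaa'
  #24 SA[24]=10  'cbcacabbbbbaabbaa'
  #25 SA[25]=0  'ccbbcbaabccbcacabbbbbaabbaa'
  #26 SA[26]=9  'ccbcacabbbbbaabbaa'

SA = [26, 25, 21, 6, 22, 15, 7, 13, 24, 20, 5, 23, 19, 18, 17, 16, 2, 11, 3, 8, 14, 12, 4, 1, 10, 0, 9]
rank  pair      lcp
   1  s[26:],s[25:]  1  'a'
   2  s[25:],s[21:]  2  'aa'
   3  s[21:],s[6:]  3  'aab'
   4  s[6:],s[22:]  1  'a'
   5  s[22:],s[15:]  3  'abb'
   6  s[15:],s[7:]  2  'ab'
   7  s[7:],s[13:]  1  'a'
   8  s[13:],s[24:]  0  ''
   9  s[24:],s[20:]  3  'baa'
  10  s[20:],s[5:]  4  'baab'
  11  s[5:],s[23:]  1  'b'
  12  s[23:],s[19:]  4  'bbaa'
  13  s[19:],s[18:]  2  'bb'
  14  s[18:],s[17:]  3  'bbb'
  15  s[17:],s[16:]  4  'bbbb'
  16  s[16:],s[2:]  2  'bb'
  17  s[2:],s[11:]  1  'b'
  18  s[11:],s[3:]  2  'bc'
  19  s[3:],s[8:]  2  'bc'
  20  s[8:],s[14:]  0  ''
  21  s[14:],s[12:]  2  'ca'
  22  s[12:],s[4:]  1  'c'
  23  s[4:],s[1:]  2  'cb'
  24  s[1:],s[10:]  2  'cb'
  25  s[10:],s[0:]  1  'c'
  26  s[0:],s[9:]  3  'ccb'

[0, 1, 2, 3, 1, 3, 2, 1, 0, 3, 4, 1, 4, 2, 3, 4, 2, 1, 2, 2, 0, 2, 1, 2, 2, 1, 3]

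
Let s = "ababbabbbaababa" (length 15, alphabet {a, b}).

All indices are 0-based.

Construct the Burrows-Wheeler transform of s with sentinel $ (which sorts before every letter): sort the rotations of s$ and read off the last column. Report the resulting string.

abbba$bbabaabbaa

rank  rotation          last
    0  $ababbabbbaababa  a
    1  a$ababbabbbaabab  b
    2  aababa$ababbabbb  b
    3  aba$ababbabbbaab  b
    4  ababa$ababbabbba  a
    5  ababbabbbaababa$  $
    6  abbabbbaababa$ab  b
    7  abbbaababa$ababb  b
    8  ba$ababbabbbaaba  a
    9  baababa$ababbabb  b
   10  baba$ababbabbbaa  a
   11  babbabbbaababa$a  a
   12  babbbaababa$abab  b
   13  bbaababa$ababbab  b
   14  bbabbbaababa$aba  a
   15  bbbaababa$ababba  a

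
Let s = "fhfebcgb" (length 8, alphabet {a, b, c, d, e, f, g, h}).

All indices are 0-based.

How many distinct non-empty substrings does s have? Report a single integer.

34

sorted suffixes:
  #0 SA[0]=7  'b'
  #1 SA[1]=4  'bcgb'
  #2 SA[2]=5  'cgb'
  #3 SA[3]=3  'ebcgb'
  #4 SA[4]=2  'febcgb'
  #5 SA[5]=0  'fhfebcgb'
  #6 SA[6]=6  'gb'
  #7 SA[7]=1  'hfebcgb'

SA = [7, 4, 5, 3, 2, 0, 6, 1]
i: (SA[i-1],SA[i]) lcp shared
  1: (7,4) 1 'b'
  2: (4,5) 0 ''
  3: (5,3) 0 ''
  4: (3,2) 0 ''
  5: (2,0) 1 'f'
  6: (0,6) 0 ''
  7: (6,1) 0 ''

n(n+1)/2 = 8·9/2 = 36
Σ LCP = 0 + 1 + 0 + 0 + 0 + 1 + 0 + 0 = 2
distinct = 36 − 2 = 34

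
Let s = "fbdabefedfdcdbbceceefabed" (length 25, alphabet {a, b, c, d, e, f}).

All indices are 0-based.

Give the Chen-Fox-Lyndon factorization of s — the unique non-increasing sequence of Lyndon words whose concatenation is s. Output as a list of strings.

["f", "bd", "abefedfdcdbbceceef", "abed"]

emit factor 1: 'f' (i=0, period=1)
emit factor 2: 'bd' (i=1, period=2)
emit factor 3: 'abefedfdcdbbceceef' (i=3, period=18)
emit factor 4: 'abed' (i=21, period=4)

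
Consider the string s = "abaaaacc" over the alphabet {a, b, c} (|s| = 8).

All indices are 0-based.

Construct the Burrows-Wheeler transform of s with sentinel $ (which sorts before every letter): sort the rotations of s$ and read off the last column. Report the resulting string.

cbaa$aaca

rank  rotation   last
    0  $abaaaacc  c
    1  aaaacc$ab  b
    2  aaacc$aba  a
    3  aacc$abaa  a
    4  abaaaacc$  $
    5  acc$abaaa  a
    6  baaaacc$a  a
    7  c$abaaaac  c
    8  cc$abaaaa  a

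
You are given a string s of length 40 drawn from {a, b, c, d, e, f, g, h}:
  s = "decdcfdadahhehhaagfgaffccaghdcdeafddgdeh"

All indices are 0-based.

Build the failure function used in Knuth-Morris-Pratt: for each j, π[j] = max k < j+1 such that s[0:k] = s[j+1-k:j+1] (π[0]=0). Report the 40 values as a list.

π[0] = 0
j=1 s[j]='e': π[1]=0 (border '')
j=2 s[j]='c': π[2]=0 (border '')
j=3 s[j]='d': π[3]=1 (border 'd')
j=4 s[j]='c': k: 1→0; π[4]=0 (border '')
j=5 s[j]='f': π[5]=0 (border '')
j=6 s[j]='d': π[6]=1 (border 'd')
j=7 s[j]='a': k: 1→0; π[7]=0 (border '')
j=8 s[j]='d': π[8]=1 (border 'd')
j=9 s[j]='a': k: 1→0; π[9]=0 (border '')
j=10 s[j]='h': π[10]=0 (border '')
j=11 s[j]='h': π[11]=0 (border '')
j=12 s[j]='e': π[12]=0 (border '')
j=13 s[j]='h': π[13]=0 (border '')
j=14 s[j]='h': π[14]=0 (border '')
j=15 s[j]='a': π[15]=0 (border '')
j=16 s[j]='a': π[16]=0 (border '')
j=17 s[j]='g': π[17]=0 (border '')
j=18 s[j]='f': π[18]=0 (border '')
j=19 s[j]='g': π[19]=0 (border '')
j=20 s[j]='a': π[20]=0 (border '')
j=21 s[j]='f': π[21]=0 (border '')
j=22 s[j]='f': π[22]=0 (border '')
j=23 s[j]='c': π[23]=0 (border '')
j=24 s[j]='c': π[24]=0 (border '')
j=25 s[j]='a': π[25]=0 (border '')
j=26 s[j]='g': π[26]=0 (border '')
j=27 s[j]='h': π[27]=0 (border '')
j=28 s[j]='d': π[28]=1 (border 'd')
j=29 s[j]='c': k: 1→0; π[29]=0 (border '')
j=30 s[j]='d': π[30]=1 (border 'd')
j=31 s[j]='e': π[31]=2 (border 'de')
j=32 s[j]='a': k: 2→0; π[32]=0 (border '')
j=33 s[j]='f': π[33]=0 (border '')
j=34 s[j]='d': π[34]=1 (border 'd')
j=35 s[j]='d': k: 1→0; π[35]=1 (border 'd')
j=36 s[j]='g': k: 1→0; π[36]=0 (border '')
j=37 s[j]='d': π[37]=1 (border 'd')
j=38 s[j]='e': π[38]=2 (border 'de')
j=39 s[j]='h': k: 2→0; π[39]=0 (border '')

[0, 0, 0, 1, 0, 0, 1, 0, 1, 0, 0, 0, 0, 0, 0, 0, 0, 0, 0, 0, 0, 0, 0, 0, 0, 0, 0, 0, 1, 0, 1, 2, 0, 0, 1, 1, 0, 1, 2, 0]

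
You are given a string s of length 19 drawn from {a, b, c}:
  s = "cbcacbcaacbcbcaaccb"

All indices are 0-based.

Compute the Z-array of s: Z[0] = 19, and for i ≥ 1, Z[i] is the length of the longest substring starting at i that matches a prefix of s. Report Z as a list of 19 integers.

Z[0]=19
i=1: i≥r, start 0; Z[1]=0
i=2: i≥r, start 0; Z[2]=1 extend→box=[2,3)
i=3: i≥r, start 0; Z[3]=0
i=4: i≥r, start 0; Z[4]=4 extend→box=[4,8)
i=5: min(r-i=3, Z[1]=0)=0; Z[5]=0
i=6: min(r-i=2, Z[2]=1)=1; Z[6]=1
i=7: min(r-i=1, Z[3]=0)=0; Z[7]=0
i=8: i≥r, start 0; Z[8]=0
i=9: i≥r, start 0; Z[9]=3 extend→box=[9,12)
i=10: min(r-i=2, Z[1]=0)=0; Z[10]=0
i=11: min(r-i=1, Z[2]=1)=1; Z[11]=4 extend→box=[11,15)
i=12: min(r-i=3, Z[1]=0)=0; Z[12]=0
i=13: min(r-i=2, Z[2]=1)=1; Z[13]=1
i=14: min(r-i=1, Z[3]=0)=0; Z[14]=0
i=15: i≥r, start 0; Z[15]=0
i=16: i≥r, start 0; Z[16]=1 extend→box=[16,17)
i=17: i≥r, start 0; Z[17]=2 extend→box=[17,19)
i=18: min(r-i=1, Z[1]=0)=0; Z[18]=0

[19, 0, 1, 0, 4, 0, 1, 0, 0, 3, 0, 4, 0, 1, 0, 0, 1, 2, 0]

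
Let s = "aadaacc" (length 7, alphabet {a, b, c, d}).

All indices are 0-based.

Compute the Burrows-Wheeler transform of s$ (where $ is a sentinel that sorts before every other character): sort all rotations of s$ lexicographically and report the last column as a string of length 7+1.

cd$aacaa

rank  rotation  last
    0  $aadaacc  c
    1  aacc$aad  d
    2  aadaacc$  $
    3  acc$aada  a
    4  adaacc$a  a
    5  c$aadaac  c
    6  cc$aadaa  a
    7  daacc$aa  a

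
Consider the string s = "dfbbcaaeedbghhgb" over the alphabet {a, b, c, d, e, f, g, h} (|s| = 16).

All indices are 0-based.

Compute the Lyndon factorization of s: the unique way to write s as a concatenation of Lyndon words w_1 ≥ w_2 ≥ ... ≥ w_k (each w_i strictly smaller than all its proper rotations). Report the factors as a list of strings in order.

["df", "bbc", "aaeedbghhgb"]

emit factor 1: 'df' (i=0, period=2)
emit factor 2: 'bbc' (i=2, period=3)
emit factor 3: 'aaeedbghhgb' (i=5, period=11)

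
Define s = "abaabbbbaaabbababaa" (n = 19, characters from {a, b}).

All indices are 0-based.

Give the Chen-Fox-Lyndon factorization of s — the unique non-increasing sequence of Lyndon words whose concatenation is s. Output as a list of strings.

["ab", "aabbbb", "aaabbabab", "a", "a"]

emit factor 1: 'ab' (i=0, period=2)
emit factor 2: 'aabbbb' (i=2, period=6)
emit factor 3: 'aaabbabab' (i=8, period=9)
emit factor 4: 'a' (i=17, period=1)
emit factor 5: 'a' (i=18, period=1)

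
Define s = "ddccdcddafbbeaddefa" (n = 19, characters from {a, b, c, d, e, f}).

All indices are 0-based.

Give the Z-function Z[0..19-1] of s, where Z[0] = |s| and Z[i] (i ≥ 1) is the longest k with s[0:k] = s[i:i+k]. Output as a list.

Z[0]=19
i=1: outside box; Z[1]=1 grow→box=[1,2)
i=2: outside box; Z[2]=0
i=3: outside box; Z[3]=0
i=4: outside box; Z[4]=1 grow→box=[4,5)
i=5: outside box; Z[5]=0
i=6: outside box; Z[6]=2 grow→box=[6,8)
i=7: min(r-i=1, Z[1]=1)=1; Z[7]=1
i=8: outside box; Z[8]=0
i=9: outside box; Z[9]=0
i=10: outside box; Z[10]=0
i=11: outside box; Z[11]=0
i=12: outside box; Z[12]=0
i=13: outside box; Z[13]=0
i=14: outside box; Z[14]=2 grow→box=[14,16)
i=15: min(r-i=1, Z[1]=1)=1; Z[15]=1
i=16: outside box; Z[16]=0
i=17: outside box; Z[17]=0
i=18: outside box; Z[18]=0

[19, 1, 0, 0, 1, 0, 2, 1, 0, 0, 0, 0, 0, 0, 2, 1, 0, 0, 0]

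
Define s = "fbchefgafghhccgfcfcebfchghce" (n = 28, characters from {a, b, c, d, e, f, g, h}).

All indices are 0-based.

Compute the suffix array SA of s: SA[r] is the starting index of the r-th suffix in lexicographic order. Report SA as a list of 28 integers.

rank→(start, suffix):
  0 → (7, 'afghhccgfcfcebfchghce')
  1 → (1, 'bchefgafghhccgfcfcebfchghce')
  2 → (20, 'bfchghce')
  3 → (12, 'ccgfcfcebfchghce')
  4 → (26, 'ce')
  5 → (18, 'cebfchghce')
  6 → (16, 'cfcebfchghce')
  7 → (13, 'cgfcfcebfchghce')
  8 → (2, 'chefgafghhccgfcfcebfchghce')
  9 → (22, 'chghce')
  10 → (27, 'e')
  11 → (19, 'ebfchghce')
  12 → (4, 'efgafghhccgfcfcebfchghce')
  13 → (0, 'fbchefgafghhccgfcfcebfchghce')
  14 → (17, 'fcebfchghce')
  15 → (15, 'fcfcebfchghce')
  16 → (21, 'fchghce')
  17 → (5, 'fgafghhccgfcfcebfchghce')
  18 → (8, 'fghhccgfcfcebfchghce')
  19 → (6, 'gafghhccgfcfcebfchghce')
  20 → (14, 'gfcfcebfchghce')
  21 → (24, 'ghce')
  22 → (9, 'ghhccgfcfcebfchghce')
  23 → (11, 'hccgfcfcebfchghce')
  24 → (25, 'hce')
  25 → (3, 'hefgafghhccgfcfcebfchghce')
  26 → (23, 'hghce')
  27 → (10, 'hhccgfcfcebfchghce')

[7, 1, 20, 12, 26, 18, 16, 13, 2, 22, 27, 19, 4, 0, 17, 15, 21, 5, 8, 6, 14, 24, 9, 11, 25, 3, 23, 10]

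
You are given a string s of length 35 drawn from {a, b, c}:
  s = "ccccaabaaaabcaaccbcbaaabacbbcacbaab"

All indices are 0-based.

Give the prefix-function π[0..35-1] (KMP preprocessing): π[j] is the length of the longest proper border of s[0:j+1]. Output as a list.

π[0] = 0
j=1 s[j]='c': π[1]=1 (border 'c')
j=2 s[j]='c': π[2]=2 (border 'cc')
j=3 s[j]='c': π[3]=3 (border 'ccc')
j=4 s[j]='a': k: 3→2→1→0; π[4]=0 (border '')
j=5 s[j]='a': π[5]=0 (border '')
j=6 s[j]='b': π[6]=0 (border '')
j=7 s[j]='a': π[7]=0 (border '')
j=8 s[j]='a': π[8]=0 (border '')
j=9 s[j]='a': π[9]=0 (border '')
j=10 s[j]='a': π[10]=0 (border '')
j=11 s[j]='b': π[11]=0 (border '')
j=12 s[j]='c': π[12]=1 (border 'c')
j=13 s[j]='a': k: 1→0; π[13]=0 (border '')
j=14 s[j]='a': π[14]=0 (border '')
j=15 s[j]='c': π[15]=1 (border 'c')
j=16 s[j]='c': π[16]=2 (border 'cc')
j=17 s[j]='b': k: 2→1→0; π[17]=0 (border '')
j=18 s[j]='c': π[18]=1 (border 'c')
j=19 s[j]='b': k: 1→0; π[19]=0 (border '')
j=20 s[j]='a': π[20]=0 (border '')
j=21 s[j]='a': π[21]=0 (border '')
j=22 s[j]='a': π[22]=0 (border '')
j=23 s[j]='b': π[23]=0 (border '')
j=24 s[j]='a': π[24]=0 (border '')
j=25 s[j]='c': π[25]=1 (border 'c')
j=26 s[j]='b': k: 1→0; π[26]=0 (border '')
j=27 s[j]='b': π[27]=0 (border '')
j=28 s[j]='c': π[28]=1 (border 'c')
j=29 s[j]='a': k: 1→0; π[29]=0 (border '')
j=30 s[j]='c': π[30]=1 (border 'c')
j=31 s[j]='b': k: 1→0; π[31]=0 (border '')
j=32 s[j]='a': π[32]=0 (border '')
j=33 s[j]='a': π[33]=0 (border '')
j=34 s[j]='b': π[34]=0 (border '')

[0, 1, 2, 3, 0, 0, 0, 0, 0, 0, 0, 0, 1, 0, 0, 1, 2, 0, 1, 0, 0, 0, 0, 0, 0, 1, 0, 0, 1, 0, 1, 0, 0, 0, 0]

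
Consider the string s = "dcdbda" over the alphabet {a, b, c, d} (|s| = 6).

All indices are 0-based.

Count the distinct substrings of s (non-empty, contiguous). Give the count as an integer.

rank→(start, suffix):
  0 → (5, 'a')
  1 → (3, 'bda')
  2 → (1, 'cdbda')
  3 → (4, 'da')
  4 → (2, 'dbda')
  5 → (0, 'dcdbda')

SA = [5, 3, 1, 4, 2, 0]
i: (SA[i-1],SA[i]) lcp shared
  1: (5,3) 0 ''
  2: (3,1) 0 ''
  3: (1,4) 0 ''
  4: (4,2) 1 'd'
  5: (2,0) 1 'd'

n(n+1)/2 = 6·7/2 = 21
Σ LCP = 0 + 0 + 0 + 0 + 1 + 1 = 2
distinct = 21 − 2 = 19

19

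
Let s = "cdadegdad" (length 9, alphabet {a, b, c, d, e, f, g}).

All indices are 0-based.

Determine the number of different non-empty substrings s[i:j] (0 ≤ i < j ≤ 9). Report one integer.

38

rank→(start, suffix):
  0 → (7, 'ad')
  1 → (2, 'adegdad')
  2 → (0, 'cdadegdad')
  3 → (8, 'd')
  4 → (6, 'dad')
  5 → (1, 'dadegdad')
  6 → (3, 'degdad')
  7 → (4, 'egdad')
  8 → (5, 'gdad')

SA = [7, 2, 0, 8, 6, 1, 3, 4, 5]
[i] adj suffixes → lcp
  [1] 7/2 → 2 ('ad')
  [2] 2/0 → 0 ('')
  [3] 0/8 → 0 ('')
  [4] 8/6 → 1 ('d')
  [5] 6/1 → 3 ('dad')
  [6] 1/3 → 1 ('d')
  [7] 3/4 → 0 ('')
  [8] 4/5 → 0 ('')

n(n+1)/2 = 9·10/2 = 45
Σ LCP = 0 + 2 + 0 + 0 + 1 + 3 + 1 + 0 + 0 = 7
distinct = 45 − 7 = 38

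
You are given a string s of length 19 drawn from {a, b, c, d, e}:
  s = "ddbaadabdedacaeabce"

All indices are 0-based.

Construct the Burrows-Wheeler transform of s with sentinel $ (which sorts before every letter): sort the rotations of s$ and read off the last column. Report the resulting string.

rank  rotation              last
    0  $ddbaadabdedacaeabce  e
    1  aadabdedacaeabce$ddb  b
    2  abce$ddbaadabdedacae  e
    3  abdedacaeabce$ddbaad  d
    4  acaeabce$ddbaadabded  d
    5  adabdedacaeabce$ddba  a
    6  aeabce$ddbaadabdedac  c
    7  baadabdedacaeabce$dd  d
    8  bce$ddbaadabdedacaea  a
    9  bdedacaeabce$ddbaada  a
   10  caeabce$ddbaadabdeda  a
   11  ce$ddbaadabdedacaeab  b
   12  dabdedacaeabce$ddbaa  a
   13  dacaeabce$ddbaadabde  e
   14  dbaadabdedacaeabce$d  d
   15  ddbaadabdedacaeabce$  $
   16  dedacaeabce$ddbaadab  b
   17  e$ddbaadabdedacaeabc  c
   18  eabce$ddbaadabdedaca  a
   19  edacaeabce$ddbaadabd  d

ebeddacdaaabaed$bcad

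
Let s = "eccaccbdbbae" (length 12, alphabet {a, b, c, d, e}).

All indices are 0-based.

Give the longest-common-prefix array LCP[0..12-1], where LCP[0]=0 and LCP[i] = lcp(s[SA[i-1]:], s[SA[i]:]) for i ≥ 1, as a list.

rank→(start, suffix):
  0 → (3, 'accbdbbae')
  1 → (10, 'ae')
  2 → (9, 'bae')
  3 → (8, 'bbae')
  4 → (6, 'bdbbae')
  5 → (2, 'caccbdbbae')
  6 → (5, 'cbdbbae')
  7 → (1, 'ccaccbdbbae')
  8 → (4, 'ccbdbbae')
  9 → (7, 'dbbae')
  10 → (11, 'e')
  11 → (0, 'eccaccbdbbae')

SA = [3, 10, 9, 8, 6, 2, 5, 1, 4, 7, 11, 0]
[i] adj suffixes → lcp
  [1] 3/10 → 1 ('a')
  [2] 10/9 → 0 ('')
  [3] 9/8 → 1 ('b')
  [4] 8/6 → 1 ('b')
  [5] 6/2 → 0 ('')
  [6] 2/5 → 1 ('c')
  [7] 5/1 → 1 ('c')
  [8] 1/4 → 2 ('cc')
  [9] 4/7 → 0 ('')
  [10] 7/11 → 0 ('')
  [11] 11/0 → 1 ('e')

[0, 1, 0, 1, 1, 0, 1, 1, 2, 0, 0, 1]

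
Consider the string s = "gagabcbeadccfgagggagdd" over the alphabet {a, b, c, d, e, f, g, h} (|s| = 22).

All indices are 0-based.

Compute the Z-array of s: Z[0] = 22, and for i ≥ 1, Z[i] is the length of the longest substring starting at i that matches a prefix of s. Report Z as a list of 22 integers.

[22, 0, 2, 0, 0, 0, 0, 0, 0, 0, 0, 0, 0, 3, 0, 1, 1, 3, 0, 1, 0, 0]

Z[0]=22
i=1: outside box; Z[1]=0
i=2: outside box; Z[2]=2 extend→box=[2,4)
i=3: min(r-i=1, Z[1]=0)=0; Z[3]=0
i=4: outside box; Z[4]=0
i=5: outside box; Z[5]=0
i=6: outside box; Z[6]=0
i=7: outside box; Z[7]=0
i=8: outside box; Z[8]=0
i=9: outside box; Z[9]=0
i=10: outside box; Z[10]=0
i=11: outside box; Z[11]=0
i=12: outside box; Z[12]=0
i=13: outside box; Z[13]=3 extend→box=[13,16)
i=14: min(r-i=2, Z[1]=0)=0; Z[14]=0
i=15: min(r-i=1, Z[2]=2)=1; Z[15]=1
i=16: outside box; Z[16]=1 extend→box=[16,17)
i=17: outside box; Z[17]=3 extend→box=[17,20)
i=18: min(r-i=2, Z[1]=0)=0; Z[18]=0
i=19: min(r-i=1, Z[2]=2)=1; Z[19]=1
i=20: outside box; Z[20]=0
i=21: outside box; Z[21]=0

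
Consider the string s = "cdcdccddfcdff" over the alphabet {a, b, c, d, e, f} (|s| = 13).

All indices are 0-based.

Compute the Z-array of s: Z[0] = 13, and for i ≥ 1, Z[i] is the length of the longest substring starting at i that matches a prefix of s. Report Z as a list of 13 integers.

[13, 0, 3, 0, 1, 2, 0, 0, 0, 2, 0, 0, 0]

Z[0]=13
i=1: fresh scan; Z[1]=0
i=2: fresh scan; Z[2]=3 grow→box=[2,5)
i=3: min(r-i=2, Z[1]=0)=0; Z[3]=0
i=4: min(r-i=1, Z[2]=3)=1; Z[4]=1
i=5: fresh scan; Z[5]=2 grow→box=[5,7)
i=6: min(r-i=1, Z[1]=0)=0; Z[6]=0
i=7: fresh scan; Z[7]=0
i=8: fresh scan; Z[8]=0
i=9: fresh scan; Z[9]=2 grow→box=[9,11)
i=10: min(r-i=1, Z[1]=0)=0; Z[10]=0
i=11: fresh scan; Z[11]=0
i=12: fresh scan; Z[12]=0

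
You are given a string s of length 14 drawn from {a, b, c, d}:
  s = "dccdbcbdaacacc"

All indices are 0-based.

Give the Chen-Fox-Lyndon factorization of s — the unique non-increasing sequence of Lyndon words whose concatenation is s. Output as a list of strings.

["d", "ccd", "bcbd", "aacacc"]

emit factor 1: 'd' (i=0, period=1)
emit factor 2: 'ccd' (i=1, period=3)
emit factor 3: 'bcbd' (i=4, period=4)
emit factor 4: 'aacacc' (i=8, period=6)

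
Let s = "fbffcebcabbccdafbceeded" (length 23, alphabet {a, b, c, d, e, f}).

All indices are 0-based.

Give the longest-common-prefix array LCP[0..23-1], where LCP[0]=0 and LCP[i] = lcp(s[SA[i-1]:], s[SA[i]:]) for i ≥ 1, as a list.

rank→(start, suffix):
  0 → (8, 'abbccdafbceeded')
  1 → (14, 'afbceeded')
  2 → (9, 'bbccdafbceeded')
  3 → (6, 'bcabbccdafbceeded')
  4 → (10, 'bccdafbceeded')
  5 → (16, 'bceeded')
  6 → (1, 'bffcebcabbccdafbceeded')
  7 → (7, 'cabbccdafbceeded')
  8 → (11, 'ccdafbceeded')
  9 → (12, 'cdafbceeded')
  10 → (4, 'cebcabbccdafbceeded')
  11 → (17, 'ceeded')
  12 → (22, 'd')
  13 → (13, 'dafbceeded')
  14 → (20, 'ded')
  15 → (5, 'ebcabbccdafbceeded')
  16 → (21, 'ed')
  17 → (19, 'eded')
  18 → (18, 'eeded')
  19 → (15, 'fbceeded')
  20 → (0, 'fbffcebcabbccdafbceeded')
  21 → (3, 'fcebcabbccdafbceeded')
  22 → (2, 'ffcebcabbccdafbceeded')

SA = [8, 14, 9, 6, 10, 16, 1, 7, 11, 12, 4, 17, 22, 13, 20, 5, 21, 19, 18, 15, 0, 3, 2]
[i] adj suffixes → lcp
  [1] 8/14 → 1 ('a')
  [2] 14/9 → 0 ('')
  [3] 9/6 → 1 ('b')
  [4] 6/10 → 2 ('bc')
  [5] 10/16 → 2 ('bc')
  [6] 16/1 → 1 ('b')
  [7] 1/7 → 0 ('')
  [8] 7/11 → 1 ('c')
  [9] 11/12 → 1 ('c')
  [10] 12/4 → 1 ('c')
  [11] 4/17 → 2 ('ce')
  [12] 17/22 → 0 ('')
  [13] 22/13 → 1 ('d')
  [14] 13/20 → 1 ('d')
  [15] 20/5 → 0 ('')
  [16] 5/21 → 1 ('e')
  [17] 21/19 → 2 ('ed')
  [18] 19/18 → 1 ('e')
  [19] 18/15 → 0 ('')
  [20] 15/0 → 2 ('fb')
  [21] 0/3 → 1 ('f')
  [22] 3/2 → 1 ('f')

[0, 1, 0, 1, 2, 2, 1, 0, 1, 1, 1, 2, 0, 1, 1, 0, 1, 2, 1, 0, 2, 1, 1]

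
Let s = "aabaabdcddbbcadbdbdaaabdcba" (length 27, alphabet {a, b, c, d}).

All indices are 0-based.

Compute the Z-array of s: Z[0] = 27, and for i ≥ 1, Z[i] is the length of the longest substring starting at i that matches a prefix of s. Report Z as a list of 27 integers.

[27, 1, 0, 3, 1, 0, 0, 0, 0, 0, 0, 0, 0, 1, 0, 0, 0, 0, 0, 2, 3, 1, 0, 0, 0, 0, 1]

Z[0]=27
i=1: outside box; Z[1]=1 grow→box=[1,2)
i=2: outside box; Z[2]=0
i=3: outside box; Z[3]=3 grow→box=[3,6)
i=4: min(r-i=2, Z[1]=1)=1; Z[4]=1
i=5: min(r-i=1, Z[2]=0)=0; Z[5]=0
i=6: outside box; Z[6]=0
i=7: outside box; Z[7]=0
i=8: outside box; Z[8]=0
i=9: outside box; Z[9]=0
i=10: outside box; Z[10]=0
i=11: outside box; Z[11]=0
i=12: outside box; Z[12]=0
i=13: outside box; Z[13]=1 grow→box=[13,14)
i=14: outside box; Z[14]=0
i=15: outside box; Z[15]=0
i=16: outside box; Z[16]=0
i=17: outside box; Z[17]=0
i=18: outside box; Z[18]=0
i=19: outside box; Z[19]=2 grow→box=[19,21)
i=20: min(r-i=1, Z[1]=1)=1; Z[20]=3 grow→box=[20,23)
i=21: min(r-i=2, Z[1]=1)=1; Z[21]=1
i=22: min(r-i=1, Z[2]=0)=0; Z[22]=0
i=23: outside box; Z[23]=0
i=24: outside box; Z[24]=0
i=25: outside box; Z[25]=0
i=26: outside box; Z[26]=1 grow→box=[26,27)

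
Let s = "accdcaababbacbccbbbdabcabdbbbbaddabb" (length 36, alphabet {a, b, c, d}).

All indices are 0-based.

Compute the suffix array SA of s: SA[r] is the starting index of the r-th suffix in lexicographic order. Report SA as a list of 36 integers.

sorted suffixes:
  #0 SA[0]=5  'aababbacbccbbbdabcabdbbbbaddabb'
  #1 SA[1]=6  'ababbacbccbbbdabcabdbbbbaddabb'
  #2 SA[2]=33  'abb'
  #3 SA[3]=8  'abbacbccbbbdabcabdbbbbaddabb'
  #4 SA[4]=20  'abcabdbbbbaddabb'
  #5 SA[5]=23  'abdbbbbaddabb'
  #6 SA[6]=11  'acbccbbbdabcabdbbbbaddabb'
  #7 SA[7]=0  'accdcaababbacbccbbbdabcabdbbbbaddabb'
  #8 SA[8]=30  'addabb'
  #9 SA[9]=35  'b'
  #10 SA[10]=7  'babbacbccbbbdabcabdbbbbaddabb'
  #11 SA[11]=10  'bacbccbbbdabcabdbbbbaddabb'
  #12 SA[12]=29  'baddabb'
  #13 SA[13]=34  'bb'
  #14 SA[14]=9  'bbacbccbbbdabcabdbbbbaddabb'
  #15 SA[15]=28  'bbaddabb'
  #16 SA[16]=27  'bbbaddabb'
  #17 SA[17]=26  'bbbbaddabb'
  #18 SA[18]=16  'bbbdabcabdbbbbaddabb'
  #19 SA[19]=17  'bbdabcabdbbbbaddabb'
  #20 SA[20]=21  'bcabdbbbbaddabb'
  #21 SA[21]=13  'bccbbbdabcabdbbbbaddabb'
  #22 SA[22]=18  'bdabcabdbbbbaddabb'
  #23 SA[23]=24  'bdbbbbaddabb'
  #24 SA[24]=4  'caababbacbccbbbdabcabdbbbbaddabb'
  #25 SA[25]=22  'cabdbbbbaddabb'
  #26 SA[26]=15  'cbbbdabcabdbbbbaddabb'
  #27 SA[27]=12  'cbccbbbdabcabdbbbbaddabb'
  #28 SA[28]=14  'ccbbbdabcabdbbbbaddabb'
  #29 SA[29]=1  'ccdcaababbacbccbbbdabcabdbbbbaddabb'
  #30 SA[30]=2  'cdcaababbacbccbbbdabcabdbbbbaddabb'
  #31 SA[31]=32  'dabb'
  #32 SA[32]=19  'dabcabdbbbbaddabb'
  #33 SA[33]=25  'dbbbbaddabb'
  #34 SA[34]=3  'dcaababbacbccbbbdabcabdbbbbaddabb'
  #35 SA[35]=31  'ddabb'

[5, 6, 33, 8, 20, 23, 11, 0, 30, 35, 7, 10, 29, 34, 9, 28, 27, 26, 16, 17, 21, 13, 18, 24, 4, 22, 15, 12, 14, 1, 2, 32, 19, 25, 3, 31]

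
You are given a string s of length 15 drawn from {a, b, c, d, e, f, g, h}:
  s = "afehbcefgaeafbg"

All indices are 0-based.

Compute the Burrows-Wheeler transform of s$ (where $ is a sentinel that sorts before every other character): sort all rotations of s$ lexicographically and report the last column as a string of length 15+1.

rank  rotation          last
    0  $afehbcefgaeafbg  g
    1  aeafbg$afehbcefg  g
    2  afbg$afehbcefgae  e
    3  afehbcefgaeafbg$  $
    4  bcefgaeafbg$afeh  h
    5  bg$afehbcefgaeaf  f
    6  cefgaeafbg$afehb  b
    7  eafbg$afehbcefga  a
    8  efgaeafbg$afehbc  c
    9  ehbcefgaeafbg$af  f
   10  fbg$afehbcefgaea  a
   11  fehbcefgaeafbg$a  a
   12  fgaeafbg$afehbce  e
   13  g$afehbcefgaeafb  b
   14  gaeafbg$afehbcef  f
   15  hbcefgaeafbg$afe  e

gge$hfbacfaaebfe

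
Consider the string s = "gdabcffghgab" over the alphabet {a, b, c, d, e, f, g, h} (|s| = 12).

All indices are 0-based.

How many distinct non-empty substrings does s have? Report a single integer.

72

rank | idx | suffix
   0 |  10 | ab
   1 |   2 | abcffghgab
   2 |  11 | b
   3 |   3 | bcffghgab
   4 |   4 | cffghgab
   5 |   1 | dabcffghgab
   6 |   5 | ffghgab
   7 |   6 | fghgab
   8 |   9 | gab
   9 |   0 | gdabcffghgab
  10 |   7 | ghgab
  11 |   8 | hgab

SA = [10, 2, 11, 3, 4, 1, 5, 6, 9, 0, 7, 8]
i: (SA[i-1],SA[i]) lcp shared
  1: (10,2) 2 'ab'
  2: (2,11) 0 ''
  3: (11,3) 1 'b'
  4: (3,4) 0 ''
  5: (4,1) 0 ''
  6: (1,5) 0 ''
  7: (5,6) 1 'f'
  8: (6,9) 0 ''
  9: (9,0) 1 'g'
  10: (0,7) 1 'g'
  11: (7,8) 0 ''

n(n+1)/2 = 12·13/2 = 78
Σ LCP = 0 + 2 + 0 + 1 + 0 + 0 + 0 + 1 + 0 + 1 + 1 + 0 = 6
distinct = 78 − 6 = 72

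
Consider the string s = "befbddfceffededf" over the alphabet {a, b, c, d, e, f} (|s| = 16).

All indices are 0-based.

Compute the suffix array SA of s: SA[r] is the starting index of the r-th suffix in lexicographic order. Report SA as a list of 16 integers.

rank | idx | suffix
   0 |   3 | bddfceffededf
   1 |   0 | befbddfceffededf
   2 |   7 | ceffededf
   3 |   4 | ddfceffededf
   4 |  12 | dedf
   5 |  14 | df
   6 |   5 | dfceffededf
   7 |  11 | ededf
   8 |  13 | edf
   9 |   1 | efbddfceffededf
  10 |   8 | effededf
  11 |  15 | f
  12 |   2 | fbddfceffededf
  13 |   6 | fceffededf
  14 |  10 | fededf
  15 |   9 | ffededf

[3, 0, 7, 4, 12, 14, 5, 11, 13, 1, 8, 15, 2, 6, 10, 9]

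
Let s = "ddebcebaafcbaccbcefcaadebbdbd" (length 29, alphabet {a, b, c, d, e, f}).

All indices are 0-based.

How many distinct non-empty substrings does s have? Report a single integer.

sorted suffixes:
  #0 SA[0]=20  'aadebbdbd'
  #1 SA[1]=7  'aafcbaccbcefcaadebbdbd'
  #2 SA[2]=12  'accbcefcaadebbdbd'
  #3 SA[3]=21  'adebbdbd'
  #4 SA[4]=8  'afcbaccbcefcaadebbdbd'
  #5 SA[5]=6  'baafcbaccbcefcaadebbdbd'
  #6 SA[6]=11  'baccbcefcaadebbdbd'
  #7 SA[7]=24  'bbdbd'
  #8 SA[8]=3  'bcebaafcbaccbcefcaadebbdbd'
  #9 SA[9]=15  'bcefcaadebbdbd'
  #10 SA[10]=27  'bd'
  #11 SA[11]=25  'bdbd'
  #12 SA[12]=19  'caadebbdbd'
  #13 SA[13]=10  'cbaccbcefcaadebbdbd'
  #14 SA[14]=14  'cbcefcaadebbdbd'
  #15 SA[15]=13  'ccbcefcaadebbdbd'
  #16 SA[16]=4  'cebaafcbaccbcefcaadebbdbd'
  #17 SA[17]=16  'cefcaadebbdbd'
  #18 SA[18]=28  'd'
  #19 SA[19]=26  'dbd'
  #20 SA[20]=0  'ddebcebaafcbaccbcefcaadebbdbd'
  #21 SA[21]=22  'debbdbd'
  #22 SA[22]=1  'debcebaafcbaccbcefcaadebbdbd'
  #23 SA[23]=5  'ebaafcbaccbcefcaadebbdbd'
  #24 SA[24]=23  'ebbdbd'
  #25 SA[25]=2  'ebcebaafcbaccbcefcaadebbdbd'
  #26 SA[26]=17  'efcaadebbdbd'
  #27 SA[27]=18  'fcaadebbdbd'
  #28 SA[28]=9  'fcbaccbcefcaadebbdbd'

SA = [20, 7, 12, 21, 8, 6, 11, 24, 3, 15, 27, 25, 19, 10, 14, 13, 4, 16, 28, 26, 0, 22, 1, 5, 23, 2, 17, 18, 9]
rank  pair      lcp
   1  s[20:],s[7:]  2  'aa'
   2  s[7:],s[12:]  1  'a'
   3  s[12:],s[21:]  1  'a'
   4  s[21:],s[8:]  1  'a'
   5  s[8:],s[6:]  0  ''
   6  s[6:],s[11:]  2  'ba'
   7  s[11:],s[24:]  1  'b'
   8  s[24:],s[3:]  1  'b'
   9  s[3:],s[15:]  3  'bce'
  10  s[15:],s[27:]  1  'b'
  11  s[27:],s[25:]  2  'bd'
  12  s[25:],s[19:]  0  ''
  13  s[19:],s[10:]  1  'c'
  14  s[10:],s[14:]  2  'cb'
  15  s[14:],s[13:]  1  'c'
  16  s[13:],s[4:]  1  'c'
  17  s[4:],s[16:]  2  'ce'
  18  s[16:],s[28:]  0  ''
  19  s[28:],s[26:]  1  'd'
  20  s[26:],s[0:]  1  'd'
  21  s[0:],s[22:]  1  'd'
  22  s[22:],s[1:]  3  'deb'
  23  s[1:],s[5:]  0  ''
  24  s[5:],s[23:]  2  'eb'
  25  s[23:],s[2:]  2  'eb'
  26  s[2:],s[17:]  1  'e'
  27  s[17:],s[18:]  0  ''
  28  s[18:],s[9:]  2  'fc'

n(n+1)/2 = 29·30/2 = 435
Σ LCP = 0 + 2 + 1 + 1 + 1 + 0 + 2 + 1 + 1 + 3 + 1 + 2 + 0 + 1 + 2 + 1 + 1 + 2 + 0 + 1 + 1 + 1 + 3 + 0 + 2 + 2 + 1 + 0 + 2 = 35
distinct = 435 − 35 = 400

400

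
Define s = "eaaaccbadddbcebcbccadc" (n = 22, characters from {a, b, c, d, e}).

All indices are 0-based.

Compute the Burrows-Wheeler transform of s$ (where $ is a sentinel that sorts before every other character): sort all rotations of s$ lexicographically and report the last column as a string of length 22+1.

rank  rotation                 last
    0  $eaaaccbadddbcebcbccadc  c
    1  aaaccbadddbcebcbccadc$e  e
    2  aaccbadddbcebcbccadc$ea  a
    3  accbadddbcebcbccadc$eaa  a
    4  adc$eaaaccbadddbcebcbcc  c
    5  adddbcebcbccadc$eaaaccb  b
    6  badddbcebcbccadc$eaaacc  c
    7  bcbccadc$eaaaccbadddbce  e
    8  bccadc$eaaaccbadddbcebc  c
    9  bcebcbccadc$eaaaccbaddd  d
   10  c$eaaaccbadddbcebcbccad  d
   11  cadc$eaaaccbadddbcebcbc  c
   12  cbadddbcebcbccadc$eaaac  c
   13  cbccadc$eaaaccbadddbceb  b
   14  ccadc$eaaaccbadddbcebcb  b
   15  ccbadddbcebcbccadc$eaaa  a
   16  cebcbccadc$eaaaccbadddb  b
   17  dbcebcbccadc$eaaaccbadd  d
   18  dc$eaaaccbadddbcebcbcca  a
   19  ddbcebcbccadc$eaaaccbad  d
   20  dddbcebcbccadc$eaaaccba  a
   21  eaaaccbadddbcebcbccadc$  $
   22  ebcbccadc$eaaaccbadddbc  c

ceaacbcecddccbbabdada$c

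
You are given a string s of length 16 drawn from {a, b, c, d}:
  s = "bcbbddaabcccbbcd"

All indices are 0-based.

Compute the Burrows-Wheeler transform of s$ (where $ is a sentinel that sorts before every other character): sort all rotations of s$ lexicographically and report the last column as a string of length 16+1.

rank  rotation           last
    0  $bcbbddaabcccbbcd  d
    1  aabcccbbcd$bcbbdd  d
    2  abcccbbcd$bcbbdda  a
    3  bbcd$bcbbddaabccc  c
    4  bbddaabcccbbcd$bc  c
    5  bcbbddaabcccbbcd$  $
    6  bcccbbcd$bcbbddaa  a
    7  bcd$bcbbddaabcccb  b
    8  bddaabcccbbcd$bcb  b
    9  cbbcd$bcbbddaabcc  c
   10  cbbddaabcccbbcd$b  b
   11  ccbbcd$bcbbddaabc  c
   12  cccbbcd$bcbbddaab  b
   13  cd$bcbbddaabcccbb  b
   14  d$bcbbddaabcccbbc  c
   15  daabcccbbcd$bcbbd  d
   16  ddaabcccbbcd$bcbb  b

ddacc$abbcbcbbcdb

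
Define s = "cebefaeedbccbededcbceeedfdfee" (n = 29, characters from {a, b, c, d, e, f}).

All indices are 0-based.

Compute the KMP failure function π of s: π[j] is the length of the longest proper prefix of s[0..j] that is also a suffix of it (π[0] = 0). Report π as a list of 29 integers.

[0, 0, 0, 0, 0, 0, 0, 0, 0, 0, 1, 1, 0, 0, 0, 0, 0, 1, 0, 1, 2, 0, 0, 0, 0, 0, 0, 0, 0]

π[0] = 0
j=1 s[j]='e': π[1]=0 (border '')
j=2 s[j]='b': π[2]=0 (border '')
j=3 s[j]='e': π[3]=0 (border '')
j=4 s[j]='f': π[4]=0 (border '')
j=5 s[j]='a': π[5]=0 (border '')
j=6 s[j]='e': π[6]=0 (border '')
j=7 s[j]='e': π[7]=0 (border '')
j=8 s[j]='d': π[8]=0 (border '')
j=9 s[j]='b': π[9]=0 (border '')
j=10 s[j]='c': π[10]=1 (border 'c')
j=11 s[j]='c': k: 1→0; π[11]=1 (border 'c')
j=12 s[j]='b': k: 1→0; π[12]=0 (border '')
j=13 s[j]='e': π[13]=0 (border '')
j=14 s[j]='d': π[14]=0 (border '')
j=15 s[j]='e': π[15]=0 (border '')
j=16 s[j]='d': π[16]=0 (border '')
j=17 s[j]='c': π[17]=1 (border 'c')
j=18 s[j]='b': k: 1→0; π[18]=0 (border '')
j=19 s[j]='c': π[19]=1 (border 'c')
j=20 s[j]='e': π[20]=2 (border 'ce')
j=21 s[j]='e': k: 2→0; π[21]=0 (border '')
j=22 s[j]='e': π[22]=0 (border '')
j=23 s[j]='d': π[23]=0 (border '')
j=24 s[j]='f': π[24]=0 (border '')
j=25 s[j]='d': π[25]=0 (border '')
j=26 s[j]='f': π[26]=0 (border '')
j=27 s[j]='e': π[27]=0 (border '')
j=28 s[j]='e': π[28]=0 (border '')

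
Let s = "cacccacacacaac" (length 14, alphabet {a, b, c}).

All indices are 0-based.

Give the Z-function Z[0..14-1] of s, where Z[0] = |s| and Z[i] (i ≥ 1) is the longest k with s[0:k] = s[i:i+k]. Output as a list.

[14, 0, 1, 1, 3, 0, 3, 0, 3, 0, 2, 0, 0, 1]

Z[0]=14
i=1: fresh scan; Z[1]=0
i=2: fresh scan; Z[2]=1 extend→box=[2,3)
i=3: fresh scan; Z[3]=1 extend→box=[3,4)
i=4: fresh scan; Z[4]=3 extend→box=[4,7)
i=5: min(r-i=2, Z[1]=0)=0; Z[5]=0
i=6: min(r-i=1, Z[2]=1)=1; Z[6]=3 extend→box=[6,9)
i=7: min(r-i=2, Z[1]=0)=0; Z[7]=0
i=8: min(r-i=1, Z[2]=1)=1; Z[8]=3 extend→box=[8,11)
i=9: min(r-i=2, Z[1]=0)=0; Z[9]=0
i=10: min(r-i=1, Z[2]=1)=1; Z[10]=2 extend→box=[10,12)
i=11: min(r-i=1, Z[1]=0)=0; Z[11]=0
i=12: fresh scan; Z[12]=0
i=13: fresh scan; Z[13]=1 extend→box=[13,14)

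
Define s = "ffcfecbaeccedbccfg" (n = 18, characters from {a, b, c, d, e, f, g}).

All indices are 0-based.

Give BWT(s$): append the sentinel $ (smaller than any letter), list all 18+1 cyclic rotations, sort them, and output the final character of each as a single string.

gbcdeebcfcefacfc$cf

rank  rotation             last
    0  $ffcfecbaeccedbccfg  g
    1  aeccedbccfg$ffcfecb  b
    2  baeccedbccfg$ffcfec  c
    3  bccfg$ffcfecbaecced  d
    4  cbaeccedbccfg$ffcfe  e
    5  ccedbccfg$ffcfecbae  e
    6  ccfg$ffcfecbaeccedb  b
    7  cedbccfg$ffcfecbaec  c
    8  cfecbaeccedbccfg$ff  f
    9  cfg$ffcfecbaeccedbc  c
   10  dbccfg$ffcfecbaecce  e
   11  ecbaeccedbccfg$ffcf  f
   12  eccedbccfg$ffcfecba  a
   13  edbccfg$ffcfecbaecc  c
   14  fcfecbaeccedbccfg$f  f
   15  fecbaeccedbccfg$ffc  c
   16  ffcfecbaeccedbccfg$  $
   17  fg$ffcfecbaeccedbcc  c
   18  g$ffcfecbaeccedbccf  f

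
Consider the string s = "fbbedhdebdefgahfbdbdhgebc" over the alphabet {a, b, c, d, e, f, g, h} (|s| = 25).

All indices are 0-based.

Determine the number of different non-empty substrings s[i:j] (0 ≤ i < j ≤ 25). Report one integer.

302

sorted suffixes:
  #0 SA[0]=13  'ahfbdbdhgebc'
  #1 SA[1]=1  'bbedhdebdefgahfbdbdhgebc'
  #2 SA[2]=23  'bc'
  #3 SA[3]=16  'bdbdhgebc'
  #4 SA[4]=8  'bdefgahfbdbdhgebc'
  #5 SA[5]=18  'bdhgebc'
  #6 SA[6]=2  'bedhdebdefgahfbdbdhgebc'
  #7 SA[7]=24  'c'
  #8 SA[8]=17  'dbdhgebc'
  #9 SA[9]=6  'debdefgahfbdbdhgebc'
  #10 SA[10]=9  'defgahfbdbdhgebc'
  #11 SA[11]=4  'dhdebdefgahfbdbdhgebc'
  #12 SA[12]=19  'dhgebc'
  #13 SA[13]=22  'ebc'
  #14 SA[14]=7  'ebdefgahfbdbdhgebc'
  #15 SA[15]=3  'edhdebdefgahfbdbdhgebc'
  #16 SA[16]=10  'efgahfbdbdhgebc'
  #17 SA[17]=0  'fbbedhdebdefgahfbdbdhgebc'
  #18 SA[18]=15  'fbdbdhgebc'
  #19 SA[19]=11  'fgahfbdbdhgebc'
  #20 SA[20]=12  'gahfbdbdhgebc'
  #21 SA[21]=21  'gebc'
  #22 SA[22]=5  'hdebdefgahfbdbdhgebc'
  #23 SA[23]=14  'hfbdbdhgebc'
  #24 SA[24]=20  'hgebc'

SA = [13, 1, 23, 16, 8, 18, 2, 24, 17, 6, 9, 4, 19, 22, 7, 3, 10, 0, 15, 11, 12, 21, 5, 14, 20]
rank  pair      lcp
   1  s[13:],s[1:]  0  ''
   2  s[1:],s[23:]  1  'b'
   3  s[23:],s[16:]  1  'b'
   4  s[16:],s[8:]  2  'bd'
   5  s[8:],s[18:]  2  'bd'
   6  s[18:],s[2:]  1  'b'
   7  s[2:],s[24:]  0  ''
   8  s[24:],s[17:]  0  ''
   9  s[17:],s[6:]  1  'd'
  10  s[6:],s[9:]  2  'de'
  11  s[9:],s[4:]  1  'd'
  12  s[4:],s[19:]  2  'dh'
  13  s[19:],s[22:]  0  ''
  14  s[22:],s[7:]  2  'eb'
  15  s[7:],s[3:]  1  'e'
  16  s[3:],s[10:]  1  'e'
  17  s[10:],s[0:]  0  ''
  18  s[0:],s[15:]  2  'fb'
  19  s[15:],s[11:]  1  'f'
  20  s[11:],s[12:]  0  ''
  21  s[12:],s[21:]  1  'g'
  22  s[21:],s[5:]  0  ''
  23  s[5:],s[14:]  1  'h'
  24  s[14:],s[20:]  1  'h'

n(n+1)/2 = 25·26/2 = 325
Σ LCP = 0 + 0 + 1 + 1 + 2 + 2 + 1 + 0 + 0 + 1 + 2 + 1 + 2 + 0 + 2 + 1 + 1 + 0 + 2 + 1 + 0 + 1 + 0 + 1 + 1 = 23
distinct = 325 − 23 = 302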